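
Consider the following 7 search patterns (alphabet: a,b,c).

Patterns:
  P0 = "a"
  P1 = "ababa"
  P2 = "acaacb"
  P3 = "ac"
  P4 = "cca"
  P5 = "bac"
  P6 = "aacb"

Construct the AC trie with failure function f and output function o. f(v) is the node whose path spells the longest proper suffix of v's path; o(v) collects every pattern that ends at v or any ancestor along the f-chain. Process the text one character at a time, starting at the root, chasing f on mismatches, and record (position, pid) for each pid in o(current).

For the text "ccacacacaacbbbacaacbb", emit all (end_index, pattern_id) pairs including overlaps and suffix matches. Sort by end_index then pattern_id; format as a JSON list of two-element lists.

Build automaton:
Trie nodes:
  0='ε' goto a→1 b→14 c→11
  1='a' goto a→17 b→2 c→6  [P0 ends]
  2='ab' goto a→3
  3='aba' goto b→4
  4='abab' goto a→5
  5='ababa' goto ·  [P1 ends]
  6='ac' goto a→7  [P3 ends]
  7='aca' goto a→8
  8='acaa' goto c→9
  9='acaac' goto b→10
  10='acaacb' goto ·  [P2 ends]
  11='c' goto c→12
  12='cc' goto a→13
  13='cca' goto ·  [P4 ends]
  14='b' goto a→15
  15='ba' goto c→16
  16='bac' goto ·  [P5 ends]
  17='aa' goto c→18
  18='aac' goto b→19
  19='aacb' goto ·  [P6 ends]

BFS fail/out derivation:
  fail(1) 'a': from fail(0)=0 chase 'a': 0 ⇒ 0;  out={0}∪out(0)={0}
  fail(11) 'c': from fail(0)=0 chase 'c': 0 ⇒ 0;  out=∅∪out(0)=∅
  fail(14) 'b': from fail(0)=0 chase 'b': 0 ⇒ 0;  out=∅∪out(0)=∅
  fail(2) 'ab': from fail(1)=0 chase 'b': 0 ⇒ 14;  out=∅∪out(14)=∅
  fail(6) 'ac': from fail(1)=0 chase 'c': 0 ⇒ 11;  out={3}∪out(11)={3}
  fail(12) 'cc': from fail(11)=0 chase 'c': 0 ⇒ 11;  out=∅∪out(11)=∅
  fail(15) 'ba': from fail(14)=0 chase 'a': 0 ⇒ 1;  out=∅∪out(1)={0}
  fail(17) 'aa': from fail(1)=0 chase 'a': 0 ⇒ 1;  out=∅∪out(1)={0}
  fail(3) 'aba': from fail(2)=14 chase 'a': 14 ⇒ 15;  out=∅∪out(15)={0}
  fail(7) 'aca': from fail(6)=11 chase 'a': 11→0 ⇒ 1;  out=∅∪out(1)={0}
  fail(13) 'cca': from fail(12)=11 chase 'a': 11→0 ⇒ 1;  out={4}∪out(1)={0,4}
  fail(16) 'bac': from fail(15)=1 chase 'c': 1 ⇒ 6;  out={5}∪out(6)={3,5}
  fail(18) 'aac': from fail(17)=1 chase 'c': 1 ⇒ 6;  out=∅∪out(6)={3}
  fail(4) 'abab': from fail(3)=15 chase 'b': 15→1 ⇒ 2;  out=∅∪out(2)=∅
  fail(8) 'acaa': from fail(7)=1 chase 'a': 1 ⇒ 17;  out=∅∪out(17)={0}
  fail(19) 'aacb': from fail(18)=6 chase 'b': 6→11→0 ⇒ 14;  out={6}∪out(14)={6}
  fail(5) 'ababa': from fail(4)=2 chase 'a': 2 ⇒ 3;  out={1}∪out(3)={0,1}
  fail(9) 'acaac': from fail(8)=17 chase 'c': 17 ⇒ 18;  out=∅∪out(18)={3}
  fail(10) 'acaacb': from fail(9)=18 chase 'b': 18 ⇒ 19;  out={2}∪out(19)={2,6}

Scan:
[0] read 'c'  n0⇒n11
[1] read 'c'  n11⇒n12
[2] read 'a'  n12⇒n13  → match P0@[2:2],P4@[0:2]
[3] read 'c'  n13⇒n6 (fail-walked)  → match P3@[2:3]
[4] read 'a'  n6⇒n7  → match P0@[4:4]
[5] read 'c'  n7⇒n6 (fail-walked)  → match P3@[4:5]
[6] read 'a'  n6⇒n7  → match P0@[6:6]
[7] read 'c'  n7⇒n6 (fail-walked)  → match P3@[6:7]
[8] read 'a'  n6⇒n7  → match P0@[8:8]
[9] read 'a'  n7⇒n8  → match P0@[9:9]
[10] read 'c'  n8⇒n9  → match P3@[9:10]
[11] read 'b'  n9⇒n10  → match P2@[6:11],P6@[8:11]
[12] read 'b'  n10⇒n14 (fail-walked)
[13] read 'b'  n14⇒n14 (fail-walked)
[14] read 'a'  n14⇒n15  → match P0@[14:14]
[15] read 'c'  n15⇒n16  → match P3@[14:15],P5@[13:15]
[16] read 'a'  n16⇒n7 (fail-walked)  → match P0@[16:16]
[17] read 'a'  n7⇒n8  → match P0@[17:17]
[18] read 'c'  n8⇒n9  → match P3@[17:18]
[19] read 'b'  n9⇒n10  → match P2@[14:19],P6@[16:19]
[20] read 'b'  n10⇒n14 (fail-walked)

Result: [[2,0],[2,4],[3,3],[4,0],[5,3],[6,0],[7,3],[8,0],[9,0],[10,3],[11,2],[11,6],[14,0],[15,3],[15,5],[16,0],[17,0],[18,3],[19,2],[19,6]]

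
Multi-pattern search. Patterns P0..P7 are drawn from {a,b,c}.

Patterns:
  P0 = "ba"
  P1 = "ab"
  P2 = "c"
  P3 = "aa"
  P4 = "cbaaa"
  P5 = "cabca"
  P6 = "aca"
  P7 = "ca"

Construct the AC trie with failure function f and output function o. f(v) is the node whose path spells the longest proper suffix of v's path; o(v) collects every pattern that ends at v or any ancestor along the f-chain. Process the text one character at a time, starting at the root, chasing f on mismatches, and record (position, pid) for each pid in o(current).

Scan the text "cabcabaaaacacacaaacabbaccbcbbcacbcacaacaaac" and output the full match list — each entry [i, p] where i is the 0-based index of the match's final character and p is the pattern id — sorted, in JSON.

Build:
Trie nodes:
  0='ε' goto a→3 b→1 c→5
  1='b' goto a→2
  2='ba' goto ·  ←P0
  3='a' goto a→6 b→4 c→15
  4='ab' goto ·  ←P1
  5='c' goto a→11 b→7  ←P2
  6='aa' goto ·  ←P3
  7='cb' goto a→8
  8='cba' goto a→9
  9='cbaa' goto a→10
  10='cbaaa' goto ·  ←P4
  11='ca' goto b→12  ←P7
  12='cab' goto c→13
  13='cabc' goto a→14
  14='cabca' goto ·  ←P5
  15='ac' goto a→16
  16='aca' goto ·  ←P6

Failure links (BFS by depth):
  fail(1) 'b': from fail(0)=0 chase 'b': 0 ⇒ 0;  out=∅∪out(0)=∅
  fail(3) 'a': from fail(0)=0 chase 'a': 0 ⇒ 0;  out=∅∪out(0)=∅
  fail(5) 'c': from fail(0)=0 chase 'c': 0 ⇒ 0;  out={2}∪out(0)={2}
  fail(2) 'ba': from fail(1)=0 chase 'a': 0 ⇒ 3;  out={0}∪out(3)={0}
  fail(4) 'ab': from fail(3)=0 chase 'b': 0 ⇒ 1;  out={1}∪out(1)={1}
  fail(6) 'aa': from fail(3)=0 chase 'a': 0 ⇒ 3;  out={3}∪out(3)={3}
  fail(7) 'cb': from fail(5)=0 chase 'b': 0 ⇒ 1;  out=∅∪out(1)=∅
  fail(11) 'ca': from fail(5)=0 chase 'a': 0 ⇒ 3;  out={7}∪out(3)={7}
  fail(15) 'ac': from fail(3)=0 chase 'c': 0 ⇒ 5;  out=∅∪out(5)={2}
  fail(8) 'cba': from fail(7)=1 chase 'a': 1 ⇒ 2;  out=∅∪out(2)={0}
  fail(12) 'cab': from fail(11)=3 chase 'b': 3 ⇒ 4;  out=∅∪out(4)={1}
  fail(16) 'aca': from fail(15)=5 chase 'a': 5 ⇒ 11;  out={6}∪out(11)={6,7}
  fail(9) 'cbaa': from fail(8)=2 chase 'a': 2→3 ⇒ 6;  out=∅∪out(6)={3}
  fail(13) 'cabc': from fail(12)=4 chase 'c': 4→1→0 ⇒ 5;  out=∅∪out(5)={2}
  fail(10) 'cbaaa': from fail(9)=6 chase 'a': 6→3 ⇒ 6;  out={4}∪out(6)={3,4}
  fail(14) 'cabca': from fail(13)=5 chase 'a': 5 ⇒ 11;  out={5}∪out(11)={5,7}

Scan:
i=0 'c': node 0→5  emit P2@[0:0]
i=1 'a': node 5→11  emit P7@[0:1]
i=2 'b': node 11→12  emit P1@[1:2]
i=3 'c': node 12→13  emit P2@[3:3]
i=4 'a': node 13→14  emit P5@[0:4],P7@[3:4]
i=5 'b': node 14→12 (fail-walked)  emit P1@[4:5]
i=6 'a': node 12→2 (fail-walked)  emit P0@[5:6]
i=7 'a': node 2→6 (fail-walked)  emit P3@[6:7]
i=8 'a': node 6→6 (fail-walked)  emit P3@[7:8]
i=9 'a': node 6→6 (fail-walked)  emit P3@[8:9]
i=10 'c': node 6→15 (fail-walked)  emit P2@[10:10]
i=11 'a': node 15→16  emit P6@[9:11],P7@[10:11]
i=12 'c': node 16→15 (fail-walked)  emit P2@[12:12]
i=13 'a': node 15→16  emit P6@[11:13],P7@[12:13]
i=14 'c': node 16→15 (fail-walked)  emit P2@[14:14]
i=15 'a': node 15→16  emit P6@[13:15],P7@[14:15]
i=16 'a': node 16→6 (fail-walked)  emit P3@[15:16]
i=17 'a': node 6→6 (fail-walked)  emit P3@[16:17]
i=18 'c': node 6→15 (fail-walked)  emit P2@[18:18]
i=19 'a': node 15→16  emit P6@[17:19],P7@[18:19]
i=20 'b': node 16→12 (fail-walked)  emit P1@[19:20]
i=21 'b': node 12→1 (fail-walked)
i=22 'a': node 1→2  emit P0@[21:22]
i=23 'c': node 2→15 (fail-walked)  emit P2@[23:23]
i=24 'c': node 15→5 (fail-walked)  emit P2@[24:24]
i=25 'b': node 5→7
i=26 'c': node 7→5 (fail-walked)  emit P2@[26:26]
i=27 'b': node 5→7
i=28 'b': node 7→1 (fail-walked)
i=29 'c': node 1→5 (fail-walked)  emit P2@[29:29]
i=30 'a': node 5→11  emit P7@[29:30]
i=31 'c': node 11→15 (fail-walked)  emit P2@[31:31]
i=32 'b': node 15→7 (fail-walked)
i=33 'c': node 7→5 (fail-walked)  emit P2@[33:33]
i=34 'a': node 5→11  emit P7@[33:34]
i=35 'c': node 11→15 (fail-walked)  emit P2@[35:35]
i=36 'a': node 15→16  emit P6@[34:36],P7@[35:36]
i=37 'a': node 16→6 (fail-walked)  emit P3@[36:37]
i=38 'c': node 6→15 (fail-walked)  emit P2@[38:38]
i=39 'a': node 15→16  emit P6@[37:39],P7@[38:39]
i=40 'a': node 16→6 (fail-walked)  emit P3@[39:40]
i=41 'a': node 6→6 (fail-walked)  emit P3@[40:41]
i=42 'c': node 6→15 (fail-walked)  emit P2@[42:42]

Matches: [[0,2],[1,7],[2,1],[3,2],[4,5],[4,7],[5,1],[6,0],[7,3],[8,3],[9,3],[10,2],[11,6],[11,7],[12,2],[13,6],[13,7],[14,2],[15,6],[15,7],[16,3],[17,3],[18,2],[19,6],[19,7],[20,1],[22,0],[23,2],[24,2],[26,2],[29,2],[30,7],[31,2],[33,2],[34,7],[35,2],[36,6],[36,7],[37,3],[38,2],[39,6],[39,7],[40,3],[41,3],[42,2]]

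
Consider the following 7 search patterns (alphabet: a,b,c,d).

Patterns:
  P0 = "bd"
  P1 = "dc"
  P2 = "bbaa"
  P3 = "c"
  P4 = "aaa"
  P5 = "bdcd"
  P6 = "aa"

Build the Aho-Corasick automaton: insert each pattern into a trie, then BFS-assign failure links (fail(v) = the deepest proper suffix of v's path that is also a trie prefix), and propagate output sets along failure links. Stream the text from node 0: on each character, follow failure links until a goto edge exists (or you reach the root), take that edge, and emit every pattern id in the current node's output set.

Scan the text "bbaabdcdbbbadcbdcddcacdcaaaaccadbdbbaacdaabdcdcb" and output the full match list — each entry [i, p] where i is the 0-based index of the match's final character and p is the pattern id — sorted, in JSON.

Construct AC machine:
Trie (insert patterns):
  0='ε' goto a→9 b→1 c→8 d→3
  1='b' goto b→5 d→2
  2='bd' goto c→12  [P0 ends]
  3='d' goto c→4
  4='dc' goto ·  [P1 ends]
  5='bb' goto a→6
  6='bba' goto a→7
  7='bbaa' goto ·  [P2 ends]
  8='c' goto ·  [P3 ends]
  9='a' goto a→10
  10='aa' goto a→11  [P6 ends]
  11='aaa' goto ·  [P4 ends]
  12='bdc' goto d→13
  13='bdcd' goto ·  [P5 ends]

Failure links (BFS by depth):
  n1('b'): parent n0 fail=0; on 'b' 0 → fail=0;  out ∅∪∅=∅
  n3('d'): parent n0 fail=0; on 'd' 0 → fail=0;  out ∅∪∅=∅
  n8('c'): parent n0 fail=0; on 'c' 0 → fail=0;  out {3}∪∅={3}
  n9('a'): parent n0 fail=0; on 'a' 0 → fail=0;  out ∅∪∅=∅
  n2('bd'): parent n1 fail=0; on 'd' 0 → fail=3;  out {0}∪∅={0}
  n4('dc'): parent n3 fail=0; on 'c' 0 → fail=8;  out {1}∪{3}={1,3}
  n5('bb'): parent n1 fail=0; on 'b' 0 → fail=1;  out ∅∪∅=∅
  n10('aa'): parent n9 fail=0; on 'a' 0 → fail=9;  out {6}∪∅={6}
  n6('bba'): parent n5 fail=1; on 'a' 1→0 → fail=9;  out ∅∪∅=∅
  n11('aaa'): parent n10 fail=9; on 'a' 9 → fail=10;  out {4}∪{6}={4,6}
  n12('bdc'): parent n2 fail=3; on 'c' 3 → fail=4;  out ∅∪{1,3}={1,3}
  n7('bbaa'): parent n6 fail=9; on 'a' 9 → fail=10;  out {2}∪{6}={2,6}
  n13('bdcd'): parent n12 fail=4; on 'd' 4→8→0 → fail=3;  out {5}∪∅={5}

Scan:
pos 0 'b': at 1
pos 1 'b': at 5
pos 2 'a': at 6
pos 3 'a': at 7  → match P2@[0:3],P6@[2:3]
pos 4 'b': at 1 ·f
pos 5 'd': at 2  → match P0@[4:5]
pos 6 'c': at 12  → match P1@[5:6],P3@[6:6]
pos 7 'd': at 13  → match P5@[4:7]
pos 8 'b': at 1 ·f
pos 9 'b': at 5
pos 10 'b': at 5 ·f
pos 11 'a': at 6
pos 12 'd': at 3 ·f
pos 13 'c': at 4  → match P1@[12:13],P3@[13:13]
pos 14 'b': at 1 ·f
pos 15 'd': at 2  → match P0@[14:15]
pos 16 'c': at 12  → match P1@[15:16],P3@[16:16]
pos 17 'd': at 13  → match P5@[14:17]
pos 18 'd': at 3 ·f
pos 19 'c': at 4  → match P1@[18:19],P3@[19:19]
pos 20 'a': at 9 ·f
pos 21 'c': at 8 ·f  → match P3@[21:21]
pos 22 'd': at 3 ·f
pos 23 'c': at 4  → match P1@[22:23],P3@[23:23]
pos 24 'a': at 9 ·f
pos 25 'a': at 10  → match P6@[24:25]
pos 26 'a': at 11  → match P4@[24:26],P6@[25:26]
pos 27 'a': at 11 ·f  → match P4@[25:27],P6@[26:27]
pos 28 'c': at 8 ·f  → match P3@[28:28]
pos 29 'c': at 8 ·f  → match P3@[29:29]
pos 30 'a': at 9 ·f
pos 31 'd': at 3 ·f
pos 32 'b': at 1 ·f
pos 33 'd': at 2  → match P0@[32:33]
pos 34 'b': at 1 ·f
pos 35 'b': at 5
pos 36 'a': at 6
pos 37 'a': at 7  → match P2@[34:37],P6@[36:37]
pos 38 'c': at 8 ·f  → match P3@[38:38]
pos 39 'd': at 3 ·f
pos 40 'a': at 9 ·f
pos 41 'a': at 10  → match P6@[40:41]
pos 42 'b': at 1 ·f
pos 43 'd': at 2  → match P0@[42:43]
pos 44 'c': at 12  → match P1@[43:44],P3@[44:44]
pos 45 'd': at 13  → match P5@[42:45]
pos 46 'c': at 4 ·f  → match P1@[45:46],P3@[46:46]
pos 47 'b': at 1 ·f

Result: [[3,2],[3,6],[5,0],[6,1],[6,3],[7,5],[13,1],[13,3],[15,0],[16,1],[16,3],[17,5],[19,1],[19,3],[21,3],[23,1],[23,3],[25,6],[26,4],[26,6],[27,4],[27,6],[28,3],[29,3],[33,0],[37,2],[37,6],[38,3],[41,6],[43,0],[44,1],[44,3],[45,5],[46,1],[46,3]]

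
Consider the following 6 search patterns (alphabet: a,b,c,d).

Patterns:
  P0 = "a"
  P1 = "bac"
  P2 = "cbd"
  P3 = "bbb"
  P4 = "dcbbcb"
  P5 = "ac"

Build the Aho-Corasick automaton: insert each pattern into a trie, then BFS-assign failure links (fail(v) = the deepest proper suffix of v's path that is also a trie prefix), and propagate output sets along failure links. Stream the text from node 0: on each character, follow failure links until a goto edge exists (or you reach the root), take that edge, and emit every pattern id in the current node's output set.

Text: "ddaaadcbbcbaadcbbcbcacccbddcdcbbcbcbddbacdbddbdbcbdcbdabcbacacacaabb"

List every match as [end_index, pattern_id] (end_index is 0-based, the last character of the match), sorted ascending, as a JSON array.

Construct AC machine:
Trie (insert patterns):
  n0 'ε': a→1 b→2 c→5 d→10
  n1 'a': c→16  ←P0
  n2 'b': a→3 b→8
  n3 'ba': c→4
  n4 'bac': ·  ←P1
  n5 'c': b→6
  n6 'cb': d→7
  n7 'cbd': ·  ←P2
  n8 'bb': b→9
  n9 'bbb': ·  ←P3
  n10 'd': c→11
  n11 'dc': b→12
  n12 'dcb': b→13
  n13 'dcbb': c→14
  n14 'dcbbc': b→15
  n15 'dcbbcb': ·  ←P4
  n16 'ac': ·  ←P5

Failure links (BFS by depth):
  n1('a'): parent n0 fail=0; on 'a' 0 → fail=0;  out {0}∪∅={0}
  n2('b'): parent n0 fail=0; on 'b' 0 → fail=0;  out ∅∪∅=∅
  n5('c'): parent n0 fail=0; on 'c' 0 → fail=0;  out ∅∪∅=∅
  n10('d'): parent n0 fail=0; on 'd' 0 → fail=0;  out ∅∪∅=∅
  n3('ba'): parent n2 fail=0; on 'a' 0 → fail=1;  out ∅∪{0}={0}
  n6('cb'): parent n5 fail=0; on 'b' 0 → fail=2;  out ∅∪∅=∅
  n8('bb'): parent n2 fail=0; on 'b' 0 → fail=2;  out ∅∪∅=∅
  n11('dc'): parent n10 fail=0; on 'c' 0 → fail=5;  out ∅∪∅=∅
  n16('ac'): parent n1 fail=0; on 'c' 0 → fail=5;  out {5}∪∅={5}
  n4('bac'): parent n3 fail=1; on 'c' 1 → fail=16;  out {1}∪{5}={1,5}
  n7('cbd'): parent n6 fail=2; on 'd' 2→0 → fail=10;  out {2}∪∅={2}
  n9('bbb'): parent n8 fail=2; on 'b' 2 → fail=8;  out {3}∪∅={3}
  n12('dcb'): parent n11 fail=5; on 'b' 5 → fail=6;  out ∅∪∅=∅
  n13('dcbb'): parent n12 fail=6; on 'b' 6→2 → fail=8;  out ∅∪∅=∅
  n14('dcbbc'): parent n13 fail=8; on 'c' 8→2→0 → fail=5;  out ∅∪∅=∅
  n15('dcbbcb'): parent n14 fail=5; on 'b' 5 → fail=6;  out {4}∪∅={4}

Text stream:
pos 0 'd': at 10
pos 1 'd': at 10 (via fail)
pos 2 'a': at 1 (via fail)  emit P0@[2:2]
pos 3 'a': at 1 (via fail)  emit P0@[3:3]
pos 4 'a': at 1 (via fail)  emit P0@[4:4]
pos 5 'd': at 10 (via fail)
pos 6 'c': at 11
pos 7 'b': at 12
pos 8 'b': at 13
pos 9 'c': at 14
pos 10 'b': at 15  emit P4@[5:10]
pos 11 'a': at 3 (via fail)  emit P0@[11:11]
pos 12 'a': at 1 (via fail)  emit P0@[12:12]
pos 13 'd': at 10 (via fail)
pos 14 'c': at 11
pos 15 'b': at 12
pos 16 'b': at 13
pos 17 'c': at 14
pos 18 'b': at 15  emit P4@[13:18]
pos 19 'c': at 5 (via fail)
pos 20 'a': at 1 (via fail)  emit P0@[20:20]
pos 21 'c': at 16  emit P5@[20:21]
pos 22 'c': at 5 (via fail)
pos 23 'c': at 5 (via fail)
pos 24 'b': at 6
pos 25 'd': at 7  emit P2@[23:25]
pos 26 'd': at 10 (via fail)
pos 27 'c': at 11
pos 28 'd': at 10 (via fail)
pos 29 'c': at 11
pos 30 'b': at 12
pos 31 'b': at 13
pos 32 'c': at 14
pos 33 'b': at 15  emit P4@[28:33]
pos 34 'c': at 5 (via fail)
pos 35 'b': at 6
pos 36 'd': at 7  emit P2@[34:36]
pos 37 'd': at 10 (via fail)
pos 38 'b': at 2 (via fail)
pos 39 'a': at 3  emit P0@[39:39]
pos 40 'c': at 4  emit P1@[38:40],P5@[39:40]
pos 41 'd': at 10 (via fail)
pos 42 'b': at 2 (via fail)
pos 43 'd': at 10 (via fail)
pos 44 'd': at 10 (via fail)
pos 45 'b': at 2 (via fail)
pos 46 'd': at 10 (via fail)
pos 47 'b': at 2 (via fail)
pos 48 'c': at 5 (via fail)
pos 49 'b': at 6
pos 50 'd': at 7  emit P2@[48:50]
pos 51 'c': at 11 (via fail)
pos 52 'b': at 12
pos 53 'd': at 7 (via fail)  emit P2@[51:53]
pos 54 'a': at 1 (via fail)  emit P0@[54:54]
pos 55 'b': at 2 (via fail)
pos 56 'c': at 5 (via fail)
pos 57 'b': at 6
pos 58 'a': at 3 (via fail)  emit P0@[58:58]
pos 59 'c': at 4  emit P1@[57:59],P5@[58:59]
pos 60 'a': at 1 (via fail)  emit P0@[60:60]
pos 61 'c': at 16  emit P5@[60:61]
pos 62 'a': at 1 (via fail)  emit P0@[62:62]
pos 63 'c': at 16  emit P5@[62:63]
pos 64 'a': at 1 (via fail)  emit P0@[64:64]
pos 65 'a': at 1 (via fail)  emit P0@[65:65]
pos 66 'b': at 2 (via fail)
pos 67 'b': at 8

All matches (sorted): [[2,0],[3,0],[4,0],[10,4],[11,0],[12,0],[18,4],[20,0],[21,5],[25,2],[33,4],[36,2],[39,0],[40,1],[40,5],[50,2],[53,2],[54,0],[58,0],[59,1],[59,5],[60,0],[61,5],[62,0],[63,5],[64,0],[65,0]]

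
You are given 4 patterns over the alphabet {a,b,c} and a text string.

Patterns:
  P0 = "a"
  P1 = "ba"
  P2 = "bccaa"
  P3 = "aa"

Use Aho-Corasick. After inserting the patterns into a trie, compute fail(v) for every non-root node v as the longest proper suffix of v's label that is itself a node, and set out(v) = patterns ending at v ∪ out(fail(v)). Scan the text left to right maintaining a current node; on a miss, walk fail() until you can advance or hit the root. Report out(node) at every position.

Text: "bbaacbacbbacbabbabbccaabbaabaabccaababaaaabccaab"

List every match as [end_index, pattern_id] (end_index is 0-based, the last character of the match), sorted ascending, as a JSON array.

Construct AC machine:
Trie nodes:
  n0 'ε': a→1 b→2
  n1 'a': a→8  ←P0
  n2 'b': a→3 c→4
  n3 'ba': ·  ←P1
  n4 'bc': c→5
  n5 'bcc': a→6
  n6 'bcca': a→7
  n7 'bccaa': ·  ←P2
  n8 'aa': ·  ←P3

Failure links (BFS by depth):
  fail(1) 'a': from fail(0)=0 chase 'a': 0 ⇒ 0;  out={0}∪out(0)={0}
  fail(2) 'b': from fail(0)=0 chase 'b': 0 ⇒ 0;  out=∅∪out(0)=∅
  fail(3) 'ba': from fail(2)=0 chase 'a': 0 ⇒ 1;  out={1}∪out(1)={0,1}
  fail(4) 'bc': from fail(2)=0 chase 'c': 0 ⇒ 0;  out=∅∪out(0)=∅
  fail(8) 'aa': from fail(1)=0 chase 'a': 0 ⇒ 1;  out={3}∪out(1)={0,3}
  fail(5) 'bcc': from fail(4)=0 chase 'c': 0 ⇒ 0;  out=∅∪out(0)=∅
  fail(6) 'bcca': from fail(5)=0 chase 'a': 0 ⇒ 1;  out=∅∪out(1)={0}
  fail(7) 'bccaa': from fail(6)=1 chase 'a': 1 ⇒ 8;  out={2}∪out(8)={0,2,3}

Scan:
[0] read 'b'  n0⇒n2
[1] read 'b'  n2⇒n2 (fail-walked)
[2] read 'a'  n2⇒n3  emit P0@[2:2],P1@[1:2]
[3] read 'a'  n3⇒n8 (fail-walked)  emit P0@[3:3],P3@[2:3]
[4] read 'c'  n8⇒n0 (fail-walked)
[5] read 'b'  n0⇒n2
[6] read 'a'  n2⇒n3  emit P0@[6:6],P1@[5:6]
[7] read 'c'  n3⇒n0 (fail-walked)
[8] read 'b'  n0⇒n2
[9] read 'b'  n2⇒n2 (fail-walked)
[10] read 'a'  n2⇒n3  emit P0@[10:10],P1@[9:10]
[11] read 'c'  n3⇒n0 (fail-walked)
[12] read 'b'  n0⇒n2
[13] read 'a'  n2⇒n3  emit P0@[13:13],P1@[12:13]
[14] read 'b'  n3⇒n2 (fail-walked)
[15] read 'b'  n2⇒n2 (fail-walked)
[16] read 'a'  n2⇒n3  emit P0@[16:16],P1@[15:16]
[17] read 'b'  n3⇒n2 (fail-walked)
[18] read 'b'  n2⇒n2 (fail-walked)
[19] read 'c'  n2⇒n4
[20] read 'c'  n4⇒n5
[21] read 'a'  n5⇒n6  emit P0@[21:21]
[22] read 'a'  n6⇒n7  emit P0@[22:22],P2@[18:22],P3@[21:22]
[23] read 'b'  n7⇒n2 (fail-walked)
[24] read 'b'  n2⇒n2 (fail-walked)
[25] read 'a'  n2⇒n3  emit P0@[25:25],P1@[24:25]
[26] read 'a'  n3⇒n8 (fail-walked)  emit P0@[26:26],P3@[25:26]
[27] read 'b'  n8⇒n2 (fail-walked)
[28] read 'a'  n2⇒n3  emit P0@[28:28],P1@[27:28]
[29] read 'a'  n3⇒n8 (fail-walked)  emit P0@[29:29],P3@[28:29]
[30] read 'b'  n8⇒n2 (fail-walked)
[31] read 'c'  n2⇒n4
[32] read 'c'  n4⇒n5
[33] read 'a'  n5⇒n6  emit P0@[33:33]
[34] read 'a'  n6⇒n7  emit P0@[34:34],P2@[30:34],P3@[33:34]
[35] read 'b'  n7⇒n2 (fail-walked)
[36] read 'a'  n2⇒n3  emit P0@[36:36],P1@[35:36]
[37] read 'b'  n3⇒n2 (fail-walked)
[38] read 'a'  n2⇒n3  emit P0@[38:38],P1@[37:38]
[39] read 'a'  n3⇒n8 (fail-walked)  emit P0@[39:39],P3@[38:39]
[40] read 'a'  n8⇒n8 (fail-walked)  emit P0@[40:40],P3@[39:40]
[41] read 'a'  n8⇒n8 (fail-walked)  emit P0@[41:41],P3@[40:41]
[42] read 'b'  n8⇒n2 (fail-walked)
[43] read 'c'  n2⇒n4
[44] read 'c'  n4⇒n5
[45] read 'a'  n5⇒n6  emit P0@[45:45]
[46] read 'a'  n6⇒n7  emit P0@[46:46],P2@[42:46],P3@[45:46]
[47] read 'b'  n7⇒n2 (fail-walked)

Result: [[2,0],[2,1],[3,0],[3,3],[6,0],[6,1],[10,0],[10,1],[13,0],[13,1],[16,0],[16,1],[21,0],[22,0],[22,2],[22,3],[25,0],[25,1],[26,0],[26,3],[28,0],[28,1],[29,0],[29,3],[33,0],[34,0],[34,2],[34,3],[36,0],[36,1],[38,0],[38,1],[39,0],[39,3],[40,0],[40,3],[41,0],[41,3],[45,0],[46,0],[46,2],[46,3]]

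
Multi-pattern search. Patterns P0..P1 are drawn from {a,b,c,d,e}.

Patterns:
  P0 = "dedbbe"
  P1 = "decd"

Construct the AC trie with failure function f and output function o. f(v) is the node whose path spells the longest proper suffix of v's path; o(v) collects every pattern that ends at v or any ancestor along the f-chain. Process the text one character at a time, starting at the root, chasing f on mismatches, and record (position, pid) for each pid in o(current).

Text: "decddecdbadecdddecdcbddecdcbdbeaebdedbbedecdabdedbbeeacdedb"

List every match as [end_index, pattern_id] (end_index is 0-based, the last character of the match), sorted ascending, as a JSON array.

Build automaton:
Trie (insert patterns):
  0='ε' goto d→1
  1='d' goto e→2
  2='de' goto c→7 d→3
  3='ded' goto b→4
  4='dedb' goto b→5
  5='dedbb' goto e→6
  6='dedbbe' goto ·  ←P0
  7='dec' goto d→8
  8='decd' goto ·  ←P1

Failure links (BFS by depth):
  fail(1) 'd': from fail(0)=0 chase 'd': 0 ⇒ 0;  out=∅∪out(0)=∅
  fail(2) 'de': from fail(1)=0 chase 'e': 0 ⇒ 0;  out=∅∪out(0)=∅
  fail(3) 'ded': from fail(2)=0 chase 'd': 0 ⇒ 1;  out=∅∪out(1)=∅
  fail(7) 'dec': from fail(2)=0 chase 'c': 0 ⇒ 0;  out=∅∪out(0)=∅
  fail(4) 'dedb': from fail(3)=1 chase 'b': 1→0 ⇒ 0;  out=∅∪out(0)=∅
  fail(8) 'decd': from fail(7)=0 chase 'd': 0 ⇒ 1;  out={1}∪out(1)={1}
  fail(5) 'dedbb': from fail(4)=0 chase 'b': 0 ⇒ 0;  out=∅∪out(0)=∅
  fail(6) 'dedbbe': from fail(5)=0 chase 'e': 0 ⇒ 0;  out={0}∪out(0)={0}

Text stream:
[0] read 'd'  n0⇒n1
[1] read 'e'  n1⇒n2
[2] read 'c'  n2⇒n7
[3] read 'd'  n7⇒n8  emit P1@[0:3]
[4] read 'd'  n8⇒n1 (fail-walked)
[5] read 'e'  n1⇒n2
[6] read 'c'  n2⇒n7
[7] read 'd'  n7⇒n8  emit P1@[4:7]
[8] read 'b'  n8⇒n0 (fail-walked)
[9] read 'a'  n0⇒n0
[10] read 'd'  n0⇒n1
[11] read 'e'  n1⇒n2
[12] read 'c'  n2⇒n7
[13] read 'd'  n7⇒n8  emit P1@[10:13]
[14] read 'd'  n8⇒n1 (fail-walked)
[15] read 'd'  n1⇒n1 (fail-walked)
[16] read 'e'  n1⇒n2
[17] read 'c'  n2⇒n7
[18] read 'd'  n7⇒n8  emit P1@[15:18]
[19] read 'c'  n8⇒n0 (fail-walked)
[20] read 'b'  n0⇒n0
[21] read 'd'  n0⇒n1
[22] read 'd'  n1⇒n1 (fail-walked)
[23] read 'e'  n1⇒n2
[24] read 'c'  n2⇒n7
[25] read 'd'  n7⇒n8  emit P1@[22:25]
[26] read 'c'  n8⇒n0 (fail-walked)
[27] read 'b'  n0⇒n0
[28] read 'd'  n0⇒n1
[29] read 'b'  n1⇒n0 (fail-walked)
[30] read 'e'  n0⇒n0
[31] read 'a'  n0⇒n0
[32] read 'e'  n0⇒n0
[33] read 'b'  n0⇒n0
[34] read 'd'  n0⇒n1
[35] read 'e'  n1⇒n2
[36] read 'd'  n2⇒n3
[37] read 'b'  n3⇒n4
[38] read 'b'  n4⇒n5
[39] read 'e'  n5⇒n6  emit P0@[34:39]
[40] read 'd'  n6⇒n1 (fail-walked)
[41] read 'e'  n1⇒n2
[42] read 'c'  n2⇒n7
[43] read 'd'  n7⇒n8  emit P1@[40:43]
[44] read 'a'  n8⇒n0 (fail-walked)
[45] read 'b'  n0⇒n0
[46] read 'd'  n0⇒n1
[47] read 'e'  n1⇒n2
[48] read 'd'  n2⇒n3
[49] read 'b'  n3⇒n4
[50] read 'b'  n4⇒n5
[51] read 'e'  n5⇒n6  emit P0@[46:51]
[52] read 'e'  n6⇒n0 (fail-walked)
[53] read 'a'  n0⇒n0
[54] read 'c'  n0⇒n0
[55] read 'd'  n0⇒n1
[56] read 'e'  n1⇒n2
[57] read 'd'  n2⇒n3
[58] read 'b'  n3⇒n4

Result: [[3,1],[7,1],[13,1],[18,1],[25,1],[39,0],[43,1],[51,0]]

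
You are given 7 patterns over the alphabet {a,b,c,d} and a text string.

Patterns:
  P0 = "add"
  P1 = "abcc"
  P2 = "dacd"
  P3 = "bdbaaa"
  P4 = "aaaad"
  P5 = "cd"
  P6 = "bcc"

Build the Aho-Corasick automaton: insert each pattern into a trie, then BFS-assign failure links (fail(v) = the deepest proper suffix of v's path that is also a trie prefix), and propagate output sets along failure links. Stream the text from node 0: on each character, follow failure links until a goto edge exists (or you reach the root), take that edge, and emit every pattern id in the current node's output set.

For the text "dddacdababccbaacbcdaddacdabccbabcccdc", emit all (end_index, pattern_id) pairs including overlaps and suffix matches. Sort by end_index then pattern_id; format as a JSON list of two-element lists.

Construct AC machine:
Trie (insert patterns):
  n0 'ε': a→1 b→11 c→21 d→7
  n1 'a': a→17 b→4 d→2
  n2 'ad': d→3
  n3 'add': ·  [P0 ends]
  n4 'ab': c→5
  n5 'abc': c→6
  n6 'abcc': ·  [P1 ends]
  n7 'd': a→8
  n8 'da': c→9
  n9 'dac': d→10
  n10 'dacd': ·  [P2 ends]
  n11 'b': c→23 d→12
  n12 'bd': b→13
  n13 'bdb': a→14
  n14 'bdba': a→15
  n15 'bdbaa': a→16
  n16 'bdbaaa': ·  [P3 ends]
  n17 'aa': a→18
  n18 'aaa': a→19
  n19 'aaaa': d→20
  n20 'aaaad': ·  [P4 ends]
  n21 'c': d→22
  n22 'cd': ·  [P5 ends]
  n23 'bc': c→24
  n24 'bcc': ·  [P6 ends]

BFS fail/out derivation:
  fail(1) 'a': from fail(0)=0 chase 'a': 0 ⇒ 0;  out=∅∪out(0)=∅
  fail(7) 'd': from fail(0)=0 chase 'd': 0 ⇒ 0;  out=∅∪out(0)=∅
  fail(11) 'b': from fail(0)=0 chase 'b': 0 ⇒ 0;  out=∅∪out(0)=∅
  fail(21) 'c': from fail(0)=0 chase 'c': 0 ⇒ 0;  out=∅∪out(0)=∅
  fail(2) 'ad': from fail(1)=0 chase 'd': 0 ⇒ 7;  out=∅∪out(7)=∅
  fail(4) 'ab': from fail(1)=0 chase 'b': 0 ⇒ 11;  out=∅∪out(11)=∅
  fail(8) 'da': from fail(7)=0 chase 'a': 0 ⇒ 1;  out=∅∪out(1)=∅
  fail(12) 'bd': from fail(11)=0 chase 'd': 0 ⇒ 7;  out=∅∪out(7)=∅
  fail(17) 'aa': from fail(1)=0 chase 'a': 0 ⇒ 1;  out=∅∪out(1)=∅
  fail(22) 'cd': from fail(21)=0 chase 'd': 0 ⇒ 7;  out={5}∪out(7)={5}
  fail(23) 'bc': from fail(11)=0 chase 'c': 0 ⇒ 21;  out=∅∪out(21)=∅
  fail(3) 'add': from fail(2)=7 chase 'd': 7→0 ⇒ 7;  out={0}∪out(7)={0}
  fail(5) 'abc': from fail(4)=11 chase 'c': 11 ⇒ 23;  out=∅∪out(23)=∅
  fail(9) 'dac': from fail(8)=1 chase 'c': 1→0 ⇒ 21;  out=∅∪out(21)=∅
  fail(13) 'bdb': from fail(12)=7 chase 'b': 7→0 ⇒ 11;  out=∅∪out(11)=∅
  fail(18) 'aaa': from fail(17)=1 chase 'a': 1 ⇒ 17;  out=∅∪out(17)=∅
  fail(24) 'bcc': from fail(23)=21 chase 'c': 21→0 ⇒ 21;  out={6}∪out(21)={6}
  fail(6) 'abcc': from fail(5)=23 chase 'c': 23 ⇒ 24;  out={1}∪out(24)={1,6}
  fail(10) 'dacd': from fail(9)=21 chase 'd': 21 ⇒ 22;  out={2}∪out(22)={2,5}
  fail(14) 'bdba': from fail(13)=11 chase 'a': 11→0 ⇒ 1;  out=∅∪out(1)=∅
  fail(19) 'aaaa': from fail(18)=17 chase 'a': 17 ⇒ 18;  out=∅∪out(18)=∅
  fail(15) 'bdbaa': from fail(14)=1 chase 'a': 1 ⇒ 17;  out=∅∪out(17)=∅
  fail(20) 'aaaad': from fail(19)=18 chase 'd': 18→17→1 ⇒ 2;  out={4}∪out(2)={4}
  fail(16) 'bdbaaa': from fail(15)=17 chase 'a': 17 ⇒ 18;  out={3}∪out(18)={3}

Run:
[0] read 'd'  n0⇒n7
[1] read 'd'  n7⇒n7 (via fail)
[2] read 'd'  n7⇒n7 (via fail)
[3] read 'a'  n7⇒n8
[4] read 'c'  n8⇒n9
[5] read 'd'  n9⇒n10  emit P2@[2:5],P5@[4:5]
[6] read 'a'  n10⇒n8 (via fail)
[7] read 'b'  n8⇒n4 (via fail)
[8] read 'a'  n4⇒n1 (via fail)
[9] read 'b'  n1⇒n4
[10] read 'c'  n4⇒n5
[11] read 'c'  n5⇒n6  emit P1@[8:11],P6@[9:11]
[12] read 'b'  n6⇒n11 (via fail)
[13] read 'a'  n11⇒n1 (via fail)
[14] read 'a'  n1⇒n17
[15] read 'c'  n17⇒n21 (via fail)
[16] read 'b'  n21⇒n11 (via fail)
[17] read 'c'  n11⇒n23
[18] read 'd'  n23⇒n22 (via fail)  emit P5@[17:18]
[19] read 'a'  n22⇒n8 (via fail)
[20] read 'd'  n8⇒n2 (via fail)
[21] read 'd'  n2⇒n3  emit P0@[19:21]
[22] read 'a'  n3⇒n8 (via fail)
[23] read 'c'  n8⇒n9
[24] read 'd'  n9⇒n10  emit P2@[21:24],P5@[23:24]
[25] read 'a'  n10⇒n8 (via fail)
[26] read 'b'  n8⇒n4 (via fail)
[27] read 'c'  n4⇒n5
[28] read 'c'  n5⇒n6  emit P1@[25:28],P6@[26:28]
[29] read 'b'  n6⇒n11 (via fail)
[30] read 'a'  n11⇒n1 (via fail)
[31] read 'b'  n1⇒n4
[32] read 'c'  n4⇒n5
[33] read 'c'  n5⇒n6  emit P1@[30:33],P6@[31:33]
[34] read 'c'  n6⇒n21 (via fail)
[35] read 'd'  n21⇒n22  emit P5@[34:35]
[36] read 'c'  n22⇒n21 (via fail)

All matches (sorted): [[5,2],[5,5],[11,1],[11,6],[18,5],[21,0],[24,2],[24,5],[28,1],[28,6],[33,1],[33,6],[35,5]]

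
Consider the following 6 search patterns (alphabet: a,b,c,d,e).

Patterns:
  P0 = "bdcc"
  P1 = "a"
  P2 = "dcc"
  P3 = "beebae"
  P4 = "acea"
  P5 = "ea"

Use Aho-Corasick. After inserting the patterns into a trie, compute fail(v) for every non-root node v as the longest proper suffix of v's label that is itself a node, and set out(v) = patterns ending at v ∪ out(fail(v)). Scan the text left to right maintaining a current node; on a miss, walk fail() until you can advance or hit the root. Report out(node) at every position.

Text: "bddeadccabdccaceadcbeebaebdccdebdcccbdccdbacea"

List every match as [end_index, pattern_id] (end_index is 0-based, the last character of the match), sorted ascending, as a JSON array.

Build:
Trie (insert patterns):
  0='ε' goto a→5 b→1 d→6 e→17
  1='b' goto d→2 e→9
  2='bd' goto c→3
  3='bdc' goto c→4
  4='bdcc' goto ·  [P0 ends]
  5='a' goto c→14  [P1 ends]
  6='d' goto c→7
  7='dc' goto c→8
  8='dcc' goto ·  [P2 ends]
  9='be' goto e→10
  10='bee' goto b→11
  11='beeb' goto a→12
  12='beeba' goto e→13
  13='beebae' goto ·  [P3 ends]
  14='ac' goto e→15
  15='ace' goto a→16
  16='acea' goto ·  [P4 ends]
  17='e' goto a→18
  18='ea' goto ·  [P5 ends]

Failure links (BFS by depth):
  n1('b'): parent n0 fail=0; on 'b' 0 → fail=0;  out ∅∪∅=∅
  n5('a'): parent n0 fail=0; on 'a' 0 → fail=0;  out {1}∪∅={1}
  n6('d'): parent n0 fail=0; on 'd' 0 → fail=0;  out ∅∪∅=∅
  n17('e'): parent n0 fail=0; on 'e' 0 → fail=0;  out ∅∪∅=∅
  n2('bd'): parent n1 fail=0; on 'd' 0 → fail=6;  out ∅∪∅=∅
  n7('dc'): parent n6 fail=0; on 'c' 0 → fail=0;  out ∅∪∅=∅
  n9('be'): parent n1 fail=0; on 'e' 0 → fail=17;  out ∅∪∅=∅
  n14('ac'): parent n5 fail=0; on 'c' 0 → fail=0;  out ∅∪∅=∅
  n18('ea'): parent n17 fail=0; on 'a' 0 → fail=5;  out {5}∪{1}={1,5}
  n3('bdc'): parent n2 fail=6; on 'c' 6 → fail=7;  out ∅∪∅=∅
  n8('dcc'): parent n7 fail=0; on 'c' 0 → fail=0;  out {2}∪∅={2}
  n10('bee'): parent n9 fail=17; on 'e' 17→0 → fail=17;  out ∅∪∅=∅
  n15('ace'): parent n14 fail=0; on 'e' 0 → fail=17;  out ∅∪∅=∅
  n4('bdcc'): parent n3 fail=7; on 'c' 7 → fail=8;  out {0}∪{2}={0,2}
  n11('beeb'): parent n10 fail=17; on 'b' 17→0 → fail=1;  out ∅∪∅=∅
  n16('acea'): parent n15 fail=17; on 'a' 17 → fail=18;  out {4}∪{1,5}={1,4,5}
  n12('beeba'): parent n11 fail=1; on 'a' 1→0 → fail=5;  out ∅∪{1}={1}
  n13('beebae'): parent n12 fail=5; on 'e' 5→0 → fail=17;  out {3}∪∅={3}

Scan:
pos 0 'b': at 1
pos 1 'd': at 2
pos 2 'd': at 6 ·f
pos 3 'e': at 17 ·f
pos 4 'a': at 18  ** P1@[4:4],P5@[3:4]
pos 5 'd': at 6 ·f
pos 6 'c': at 7
pos 7 'c': at 8  ** P2@[5:7]
pos 8 'a': at 5 ·f  ** P1@[8:8]
pos 9 'b': at 1 ·f
pos 10 'd': at 2
pos 11 'c': at 3
pos 12 'c': at 4  ** P0@[9:12],P2@[10:12]
pos 13 'a': at 5 ·f  ** P1@[13:13]
pos 14 'c': at 14
pos 15 'e': at 15
pos 16 'a': at 16  ** P1@[16:16],P4@[13:16],P5@[15:16]
pos 17 'd': at 6 ·f
pos 18 'c': at 7
pos 19 'b': at 1 ·f
pos 20 'e': at 9
pos 21 'e': at 10
pos 22 'b': at 11
pos 23 'a': at 12  ** P1@[23:23]
pos 24 'e': at 13  ** P3@[19:24]
pos 25 'b': at 1 ·f
pos 26 'd': at 2
pos 27 'c': at 3
pos 28 'c': at 4  ** P0@[25:28],P2@[26:28]
pos 29 'd': at 6 ·f
pos 30 'e': at 17 ·f
pos 31 'b': at 1 ·f
pos 32 'd': at 2
pos 33 'c': at 3
pos 34 'c': at 4  ** P0@[31:34],P2@[32:34]
pos 35 'c': at 0 ·f
pos 36 'b': at 1
pos 37 'd': at 2
pos 38 'c': at 3
pos 39 'c': at 4  ** P0@[36:39],P2@[37:39]
pos 40 'd': at 6 ·f
pos 41 'b': at 1 ·f
pos 42 'a': at 5 ·f  ** P1@[42:42]
pos 43 'c': at 14
pos 44 'e': at 15
pos 45 'a': at 16  ** P1@[45:45],P4@[42:45],P5@[44:45]

Result: [[4,1],[4,5],[7,2],[8,1],[12,0],[12,2],[13,1],[16,1],[16,4],[16,5],[23,1],[24,3],[28,0],[28,2],[34,0],[34,2],[39,0],[39,2],[42,1],[45,1],[45,4],[45,5]]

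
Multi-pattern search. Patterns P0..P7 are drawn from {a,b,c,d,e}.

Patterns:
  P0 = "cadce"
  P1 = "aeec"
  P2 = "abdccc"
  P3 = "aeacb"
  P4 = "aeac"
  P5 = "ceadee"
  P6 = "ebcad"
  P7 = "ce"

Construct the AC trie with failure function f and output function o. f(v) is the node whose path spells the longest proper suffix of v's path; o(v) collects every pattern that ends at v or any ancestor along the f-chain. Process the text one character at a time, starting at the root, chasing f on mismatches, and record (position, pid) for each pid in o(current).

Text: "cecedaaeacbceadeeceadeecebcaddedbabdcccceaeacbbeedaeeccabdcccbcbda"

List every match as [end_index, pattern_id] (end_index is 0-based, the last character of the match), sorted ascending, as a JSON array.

Build automaton:
Trie (insert patterns):
  n0 'ε': a→6 c→1 e→23
  n1 'c': a→2 e→18
  n2 'ca': d→3
  n3 'cad': c→4
  n4 'cadc': e→5
  n5 'cadce': ·  ←P0
  n6 'a': b→10 e→7
  n7 'ae': a→15 e→8
  n8 'aee': c→9
  n9 'aeec': ·  ←P1
  n10 'ab': d→11
  n11 'abd': c→12
  n12 'abdc': c→13
  n13 'abdcc': c→14
  n14 'abdccc': ·  ←P2
  n15 'aea': c→16
  n16 'aeac': b→17  ←P4
  n17 'aeacb': ·  ←P3
  n18 'ce': a→19  ←P7
  n19 'cea': d→20
  n20 'cead': e→21
  n21 'ceade': e→22
  n22 'ceadee': ·  ←P5
  n23 'e': b→24
  n24 'eb': c→25
  n25 'ebc': a→26
  n26 'ebca': d→27
  n27 'ebcad': ·  ←P6

BFS fail/out derivation:
  fail(1) 'c': from fail(0)=0 chase 'c': 0 ⇒ 0;  out=∅∪out(0)=∅
  fail(6) 'a': from fail(0)=0 chase 'a': 0 ⇒ 0;  out=∅∪out(0)=∅
  fail(23) 'e': from fail(0)=0 chase 'e': 0 ⇒ 0;  out=∅∪out(0)=∅
  fail(2) 'ca': from fail(1)=0 chase 'a': 0 ⇒ 6;  out=∅∪out(6)=∅
  fail(7) 'ae': from fail(6)=0 chase 'e': 0 ⇒ 23;  out=∅∪out(23)=∅
  fail(10) 'ab': from fail(6)=0 chase 'b': 0 ⇒ 0;  out=∅∪out(0)=∅
  fail(18) 'ce': from fail(1)=0 chase 'e': 0 ⇒ 23;  out={7}∪out(23)={7}
  fail(24) 'eb': from fail(23)=0 chase 'b': 0 ⇒ 0;  out=∅∪out(0)=∅
  fail(3) 'cad': from fail(2)=6 chase 'd': 6→0 ⇒ 0;  out=∅∪out(0)=∅
  fail(8) 'aee': from fail(7)=23 chase 'e': 23→0 ⇒ 23;  out=∅∪out(23)=∅
  fail(11) 'abd': from fail(10)=0 chase 'd': 0 ⇒ 0;  out=∅∪out(0)=∅
  fail(15) 'aea': from fail(7)=23 chase 'a': 23→0 ⇒ 6;  out=∅∪out(6)=∅
  fail(19) 'cea': from fail(18)=23 chase 'a': 23→0 ⇒ 6;  out=∅∪out(6)=∅
  fail(25) 'ebc': from fail(24)=0 chase 'c': 0 ⇒ 1;  out=∅∪out(1)=∅
  fail(4) 'cadc': from fail(3)=0 chase 'c': 0 ⇒ 1;  out=∅∪out(1)=∅
  fail(9) 'aeec': from fail(8)=23 chase 'c': 23→0 ⇒ 1;  out={1}∪out(1)={1}
  fail(12) 'abdc': from fail(11)=0 chase 'c': 0 ⇒ 1;  out=∅∪out(1)=∅
  fail(16) 'aeac': from fail(15)=6 chase 'c': 6→0 ⇒ 1;  out={4}∪out(1)={4}
  fail(20) 'cead': from fail(19)=6 chase 'd': 6→0 ⇒ 0;  out=∅∪out(0)=∅
  fail(26) 'ebca': from fail(25)=1 chase 'a': 1 ⇒ 2;  out=∅∪out(2)=∅
  fail(5) 'cadce': from fail(4)=1 chase 'e': 1 ⇒ 18;  out={0}∪out(18)={0,7}
  fail(13) 'abdcc': from fail(12)=1 chase 'c': 1→0 ⇒ 1;  out=∅∪out(1)=∅
  fail(17) 'aeacb': from fail(16)=1 chase 'b': 1→0 ⇒ 0;  out={3}∪out(0)={3}
  fail(21) 'ceade': from fail(20)=0 chase 'e': 0 ⇒ 23;  out=∅∪out(23)=∅
  fail(27) 'ebcad': from fail(26)=2 chase 'd': 2 ⇒ 3;  out={6}∪out(3)={6}
  fail(14) 'abdccc': from fail(13)=1 chase 'c': 1→0 ⇒ 1;  out={2}∪out(1)={2}
  fail(22) 'ceadee': from fail(21)=23 chase 'e': 23→0 ⇒ 23;  out={5}∪out(23)={5}

Run:
[0] read 'c'  n0⇒n1
[1] read 'e'  n1⇒n18  emit P7@[0:1]
[2] read 'c'  n18⇒n1 (fail-walked)
[3] read 'e'  n1⇒n18  emit P7@[2:3]
[4] read 'd'  n18⇒n0 (fail-walked)
[5] read 'a'  n0⇒n6
[6] read 'a'  n6⇒n6 (fail-walked)
[7] read 'e'  n6⇒n7
[8] read 'a'  n7⇒n15
[9] read 'c'  n15⇒n16  emit P4@[6:9]
[10] read 'b'  n16⇒n17  emit P3@[6:10]
[11] read 'c'  n17⇒n1 (fail-walked)
[12] read 'e'  n1⇒n18  emit P7@[11:12]
[13] read 'a'  n18⇒n19
[14] read 'd'  n19⇒n20
[15] read 'e'  n20⇒n21
[16] read 'e'  n21⇒n22  emit P5@[11:16]
[17] read 'c'  n22⇒n1 (fail-walked)
[18] read 'e'  n1⇒n18  emit P7@[17:18]
[19] read 'a'  n18⇒n19
[20] read 'd'  n19⇒n20
[21] read 'e'  n20⇒n21
[22] read 'e'  n21⇒n22  emit P5@[17:22]
[23] read 'c'  n22⇒n1 (fail-walked)
[24] read 'e'  n1⇒n18  emit P7@[23:24]
[25] read 'b'  n18⇒n24 (fail-walked)
[26] read 'c'  n24⇒n25
[27] read 'a'  n25⇒n26
[28] read 'd'  n26⇒n27  emit P6@[24:28]
[29] read 'd'  n27⇒n0 (fail-walked)
[30] read 'e'  n0⇒n23
[31] read 'd'  n23⇒n0 (fail-walked)
[32] read 'b'  n0⇒n0
[33] read 'a'  n0⇒n6
[34] read 'b'  n6⇒n10
[35] read 'd'  n10⇒n11
[36] read 'c'  n11⇒n12
[37] read 'c'  n12⇒n13
[38] read 'c'  n13⇒n14  emit P2@[33:38]
[39] read 'c'  n14⇒n1 (fail-walked)
[40] read 'e'  n1⇒n18  emit P7@[39:40]
[41] read 'a'  n18⇒n19
[42] read 'e'  n19⇒n7 (fail-walked)
[43] read 'a'  n7⇒n15
[44] read 'c'  n15⇒n16  emit P4@[41:44]
[45] read 'b'  n16⇒n17  emit P3@[41:45]
[46] read 'b'  n17⇒n0 (fail-walked)
[47] read 'e'  n0⇒n23
[48] read 'e'  n23⇒n23 (fail-walked)
[49] read 'd'  n23⇒n0 (fail-walked)
[50] read 'a'  n0⇒n6
[51] read 'e'  n6⇒n7
[52] read 'e'  n7⇒n8
[53] read 'c'  n8⇒n9  emit P1@[50:53]
[54] read 'c'  n9⇒n1 (fail-walked)
[55] read 'a'  n1⇒n2
[56] read 'b'  n2⇒n10 (fail-walked)
[57] read 'd'  n10⇒n11
[58] read 'c'  n11⇒n12
[59] read 'c'  n12⇒n13
[60] read 'c'  n13⇒n14  emit P2@[55:60]
[61] read 'b'  n14⇒n0 (fail-walked)
[62] read 'c'  n0⇒n1
[63] read 'b'  n1⇒n0 (fail-walked)
[64] read 'd'  n0⇒n0
[65] read 'a'  n0⇒n6

Matches: [[1,7],[3,7],[9,4],[10,3],[12,7],[16,5],[18,7],[22,5],[24,7],[28,6],[38,2],[40,7],[44,4],[45,3],[53,1],[60,2]]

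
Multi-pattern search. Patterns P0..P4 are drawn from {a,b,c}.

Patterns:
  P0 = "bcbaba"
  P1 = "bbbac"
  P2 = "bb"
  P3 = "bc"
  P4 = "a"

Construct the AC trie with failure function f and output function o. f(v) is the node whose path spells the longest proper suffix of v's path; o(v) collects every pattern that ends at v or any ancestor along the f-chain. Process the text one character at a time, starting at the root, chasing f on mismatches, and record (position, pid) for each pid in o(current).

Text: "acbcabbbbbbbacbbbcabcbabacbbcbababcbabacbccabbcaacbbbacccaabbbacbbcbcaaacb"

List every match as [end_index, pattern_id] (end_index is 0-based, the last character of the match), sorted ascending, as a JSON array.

Construct AC machine:
Trie nodes:
  n0 'ε': a→11 b→1
  n1 'b': b→7 c→2
  n2 'bc': b→3  ←P3
  n3 'bcb': a→4
  n4 'bcba': b→5
  n5 'bcbab': a→6
  n6 'bcbaba': ·  ←P0
  n7 'bb': b→8  ←P2
  n8 'bbb': a→9
  n9 'bbba': c→10
  n10 'bbbac': ·  ←P1
  n11 'a': ·  ←P4

Failure links (BFS by depth):
  n1('b'): parent n0 fail=0; on 'b' 0 → fail=0;  out ∅∪∅=∅
  n11('a'): parent n0 fail=0; on 'a' 0 → fail=0;  out {4}∪∅={4}
  n2('bc'): parent n1 fail=0; on 'c' 0 → fail=0;  out {3}∪∅={3}
  n7('bb'): parent n1 fail=0; on 'b' 0 → fail=1;  out {2}∪∅={2}
  n3('bcb'): parent n2 fail=0; on 'b' 0 → fail=1;  out ∅∪∅=∅
  n8('bbb'): parent n7 fail=1; on 'b' 1 → fail=7;  out ∅∪{2}={2}
  n4('bcba'): parent n3 fail=1; on 'a' 1→0 → fail=11;  out ∅∪{4}={4}
  n9('bbba'): parent n8 fail=7; on 'a' 7→1→0 → fail=11;  out ∅∪{4}={4}
  n5('bcbab'): parent n4 fail=11; on 'b' 11→0 → fail=1;  out ∅∪∅=∅
  n10('bbbac'): parent n9 fail=11; on 'c' 11→0 → fail=0;  out {1}∪∅={1}
  n6('bcbaba'): parent n5 fail=1; on 'a' 1→0 → fail=11;  out {0}∪{4}={0,4}

Run:
pos 0 'a': at 11  ** P4@[0:0]
pos 1 'c': at 0 ·f
pos 2 'b': at 1
pos 3 'c': at 2  ** P3@[2:3]
pos 4 'a': at 11 ·f  ** P4@[4:4]
pos 5 'b': at 1 ·f
pos 6 'b': at 7  ** P2@[5:6]
pos 7 'b': at 8  ** P2@[6:7]
pos 8 'b': at 8 ·f  ** P2@[7:8]
pos 9 'b': at 8 ·f  ** P2@[8:9]
pos 10 'b': at 8 ·f  ** P2@[9:10]
pos 11 'b': at 8 ·f  ** P2@[10:11]
pos 12 'a': at 9  ** P4@[12:12]
pos 13 'c': at 10  ** P1@[9:13]
pos 14 'b': at 1 ·f
pos 15 'b': at 7  ** P2@[14:15]
pos 16 'b': at 8  ** P2@[15:16]
pos 17 'c': at 2 ·f  ** P3@[16:17]
pos 18 'a': at 11 ·f  ** P4@[18:18]
pos 19 'b': at 1 ·f
pos 20 'c': at 2  ** P3@[19:20]
pos 21 'b': at 3
pos 22 'a': at 4  ** P4@[22:22]
pos 23 'b': at 5
pos 24 'a': at 6  ** P0@[19:24],P4@[24:24]
pos 25 'c': at 0 ·f
pos 26 'b': at 1
pos 27 'b': at 7  ** P2@[26:27]
pos 28 'c': at 2 ·f  ** P3@[27:28]
pos 29 'b': at 3
pos 30 'a': at 4  ** P4@[30:30]
pos 31 'b': at 5
pos 32 'a': at 6  ** P0@[27:32],P4@[32:32]
pos 33 'b': at 1 ·f
pos 34 'c': at 2  ** P3@[33:34]
pos 35 'b': at 3
pos 36 'a': at 4  ** P4@[36:36]
pos 37 'b': at 5
pos 38 'a': at 6  ** P0@[33:38],P4@[38:38]
pos 39 'c': at 0 ·f
pos 40 'b': at 1
pos 41 'c': at 2  ** P3@[40:41]
pos 42 'c': at 0 ·f
pos 43 'a': at 11  ** P4@[43:43]
pos 44 'b': at 1 ·f
pos 45 'b': at 7  ** P2@[44:45]
pos 46 'c': at 2 ·f  ** P3@[45:46]
pos 47 'a': at 11 ·f  ** P4@[47:47]
pos 48 'a': at 11 ·f  ** P4@[48:48]
pos 49 'c': at 0 ·f
pos 50 'b': at 1
pos 51 'b': at 7  ** P2@[50:51]
pos 52 'b': at 8  ** P2@[51:52]
pos 53 'a': at 9  ** P4@[53:53]
pos 54 'c': at 10  ** P1@[50:54]
pos 55 'c': at 0 ·f
pos 56 'c': at 0
pos 57 'a': at 11  ** P4@[57:57]
pos 58 'a': at 11 ·f  ** P4@[58:58]
pos 59 'b': at 1 ·f
pos 60 'b': at 7  ** P2@[59:60]
pos 61 'b': at 8  ** P2@[60:61]
pos 62 'a': at 9  ** P4@[62:62]
pos 63 'c': at 10  ** P1@[59:63]
pos 64 'b': at 1 ·f
pos 65 'b': at 7  ** P2@[64:65]
pos 66 'c': at 2 ·f  ** P3@[65:66]
pos 67 'b': at 3
pos 68 'c': at 2 ·f  ** P3@[67:68]
pos 69 'a': at 11 ·f  ** P4@[69:69]
pos 70 'a': at 11 ·f  ** P4@[70:70]
pos 71 'a': at 11 ·f  ** P4@[71:71]
pos 72 'c': at 0 ·f
pos 73 'b': at 1

Matches: [[0,4],[3,3],[4,4],[6,2],[7,2],[8,2],[9,2],[10,2],[11,2],[12,4],[13,1],[15,2],[16,2],[17,3],[18,4],[20,3],[22,4],[24,0],[24,4],[27,2],[28,3],[30,4],[32,0],[32,4],[34,3],[36,4],[38,0],[38,4],[41,3],[43,4],[45,2],[46,3],[47,4],[48,4],[51,2],[52,2],[53,4],[54,1],[57,4],[58,4],[60,2],[61,2],[62,4],[63,1],[65,2],[66,3],[68,3],[69,4],[70,4],[71,4]]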